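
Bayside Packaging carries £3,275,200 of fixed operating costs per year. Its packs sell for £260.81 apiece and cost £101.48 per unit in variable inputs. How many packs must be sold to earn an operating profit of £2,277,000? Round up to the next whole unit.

Each unit contributes £260.81 − £101.48 = £159.33.
Units = (FC + target) / CM = (£3,275,200 + £2,277,000) / £159.33 = 34,847.17, so 34,848 packs.

34,848 packs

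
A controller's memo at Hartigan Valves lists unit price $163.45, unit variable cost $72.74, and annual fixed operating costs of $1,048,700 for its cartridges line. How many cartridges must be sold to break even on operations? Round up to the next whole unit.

11,562 cartridges

Each unit contributes $163.45 − $72.74 = $90.71.
Units to break even: $1,048,700 ÷ $90.71 = 11,561.02, rounded up to 11,562.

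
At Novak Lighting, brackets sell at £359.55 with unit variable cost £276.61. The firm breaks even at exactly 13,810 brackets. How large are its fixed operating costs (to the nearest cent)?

£1,145,401.40

Unit CM = price − variable cost = £359.55 − £276.61 = £82.94.
Since BE = FC / CM, FC = 13,810 × £82.94 = £1,145,401.40.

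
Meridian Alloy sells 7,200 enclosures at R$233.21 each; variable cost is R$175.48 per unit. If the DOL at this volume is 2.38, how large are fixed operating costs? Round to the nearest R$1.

At 7,200 units, contribution = 7,200 × R$57.73 = R$415,656.00.
DOL = contribution / EBIT, so EBIT = R$415,656.00 / 2.38 = R$174,645.38.
And FC = contribution − EBIT = R$415,656.00 − R$174,645.38 = R$241,011.

R$241,011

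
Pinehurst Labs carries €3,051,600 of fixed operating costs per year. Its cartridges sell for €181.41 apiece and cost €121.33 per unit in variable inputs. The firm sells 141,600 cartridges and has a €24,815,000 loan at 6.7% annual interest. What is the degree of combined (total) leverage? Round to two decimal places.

Total contribution margin = 141,600 × €60.08 = €8,507,328.00.
EBIT = €8,507,328.00 − €3,051,600 = €5,455,728.00. Interest = €1,662,605.00.
DOL = €8,507,328.00 ÷ €5,455,728.00 = 1.5593; DFL = €5,455,728.00 ÷ €3,793,123.00 = 1.4383.
Combined leverage = 1.5593 × 1.4383 = 2.2427.

2.24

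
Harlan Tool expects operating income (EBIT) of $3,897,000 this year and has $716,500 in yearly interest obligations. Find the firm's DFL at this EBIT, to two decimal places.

1.23

Annual interest charges come to $716,500.00.
DFL = EBIT ÷ (EBIT − I) = $3,897,000 ÷ ($3,897,000 − $716,500.00) = $3,897,000 ÷ $3,180,500.00 = 1.2253.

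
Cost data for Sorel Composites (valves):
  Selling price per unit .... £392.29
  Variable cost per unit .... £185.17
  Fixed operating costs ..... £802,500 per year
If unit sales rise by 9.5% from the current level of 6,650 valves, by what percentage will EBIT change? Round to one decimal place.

+22.8%

Contribution at this volume is 6,650 × £207.12 = £1,377,348.00.
Operating income = contribution − fixed costs = £1,377,348.00 − £802,500 = £574,848.00.
DOL = contribution ÷ EBIT = £1,377,348.00 ÷ £574,848.00 = 2.3960.
%ΔEBIT = DOL × %ΔSales = 2.3960 × +9.5% = +22.8%.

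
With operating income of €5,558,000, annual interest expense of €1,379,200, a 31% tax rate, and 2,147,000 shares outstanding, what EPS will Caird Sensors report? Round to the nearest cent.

Pre-tax income = €5,558,000 − €1,379,200.00 = €4,178,800.00.
After tax at 31%: net income = €4,178,800.00 × 0.69 = €2,883,372.00.
EPS = €2,883,372.00 ÷ 2,147,000 = €1.34.

€1.34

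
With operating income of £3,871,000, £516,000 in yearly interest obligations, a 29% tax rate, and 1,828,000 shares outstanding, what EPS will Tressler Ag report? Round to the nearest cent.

£1.30

Pre-tax income = £3,871,000 − £516,000.00 = £3,355,000.00.
Net income = £3,355,000.00 × (1 − 0.29) = £2,382,050.00.
Per share: £2,382,050.00 / 1,828,000 shares = £1.30.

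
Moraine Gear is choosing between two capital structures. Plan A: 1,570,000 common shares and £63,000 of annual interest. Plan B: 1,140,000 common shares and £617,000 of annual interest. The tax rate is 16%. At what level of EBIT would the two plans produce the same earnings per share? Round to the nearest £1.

At indifference, (EBIT − 63,000)(1 − t)/1,570,000 = (EBIT − 617,000)(1 − t)/1,140,000.
The (1 − t) factor cancels: (EBIT − 63,000) × 1,140,000 = (EBIT − 617,000) × 1,570,000.
Solving, EBIT = (617,000·1,570,000 − 63,000·1,140,000) / (1,570,000 − 1,140,000) = 896,870,000,000 / 430,000 = 2,085,744.19.

£2,085,744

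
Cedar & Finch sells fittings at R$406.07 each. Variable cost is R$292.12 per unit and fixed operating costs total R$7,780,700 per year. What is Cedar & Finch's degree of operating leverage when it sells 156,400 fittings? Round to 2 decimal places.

1.77

Total contribution margin = 156,400 × R$113.95 = R$17,821,780.00.
EBIT = R$17,821,780.00 − R$7,780,700 = R$10,041,080.00.
So DOL = total CM / EBIT = R$17,821,780.00 / R$10,041,080.00 = 1.7749.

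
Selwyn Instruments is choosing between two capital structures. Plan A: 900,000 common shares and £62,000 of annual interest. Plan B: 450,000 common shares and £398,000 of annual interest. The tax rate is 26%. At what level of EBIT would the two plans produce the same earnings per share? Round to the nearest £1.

£734,000

Set EPS_A = EPS_B: (EBIT − £62,000)(1 − 0.26) ÷ 900,000 = (EBIT − £398,000)(1 − 0.26) ÷ 450,000.
The (1 − t) factor cancels: (EBIT − 62,000) × 450,000 = (EBIT − 398,000) × 900,000.
EBIT × (900,000 − 450,000) = 398,000 × 900,000 − 62,000 × 450,000 = 330,300,000,000, so EBIT = 330,300,000,000 ÷ 450,000 = 734,000.00.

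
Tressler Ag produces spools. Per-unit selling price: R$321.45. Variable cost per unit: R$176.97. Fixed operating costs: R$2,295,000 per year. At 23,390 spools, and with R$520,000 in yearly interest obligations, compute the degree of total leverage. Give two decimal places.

5.99

Total contribution margin = 23,390 × R$144.48 = R$3,379,387.20.
Subtracting fixed costs: EBIT = R$3,379,387.20 − R$2,295,000 = R$1,084,387.20. Interest = R$520,000.00, so EBIT − I = R$564,387.20.
DCL = contribution ÷ (EBIT − I) = R$3,379,387.20 ÷ R$564,387.20 = 5.9877.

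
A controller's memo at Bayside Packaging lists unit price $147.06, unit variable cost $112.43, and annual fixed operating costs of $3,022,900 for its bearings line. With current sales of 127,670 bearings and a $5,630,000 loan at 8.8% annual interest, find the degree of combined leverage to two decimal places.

Total contribution margin = 127,670 × $34.63 = $4,421,212.10.
Subtracting fixed costs: EBIT = $4,421,212.10 − $3,022,900 = $1,398,312.10. Interest = $495,440.00, so EBIT − I = $902,872.10.
Degree of total leverage = total CM / (EBIT − interest) = $4,421,212.10 / $902,872.10 = 4.8968.

4.90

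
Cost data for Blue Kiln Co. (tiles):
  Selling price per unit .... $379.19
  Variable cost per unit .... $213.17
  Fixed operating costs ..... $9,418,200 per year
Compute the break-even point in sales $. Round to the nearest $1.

$21,511,187

Contribution margin per unit = $379.19 − $213.17 = $166.02, a CM ratio of $166.02 ÷ $379.19 = 0.4378.
Break-even sales = FC ÷ CM ratio = $9,418,200 × $379.19 / $166.02 = $21,511,187.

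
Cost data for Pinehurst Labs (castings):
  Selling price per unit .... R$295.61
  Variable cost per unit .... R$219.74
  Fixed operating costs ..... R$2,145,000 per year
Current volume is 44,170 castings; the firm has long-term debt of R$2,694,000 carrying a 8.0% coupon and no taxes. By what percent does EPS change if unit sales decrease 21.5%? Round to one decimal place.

Contribution at this volume is 44,170 × R$75.87 = R$3,351,177.90.
Operating income = contribution − fixed costs = R$3,351,177.90 − R$2,145,000 = R$1,206,177.90.
Interest = R$215,520.00, so EBIT − I = R$990,657.90.
DCL = total CM / (EBIT − I) = R$3,351,177.90 / R$990,657.90 = 3.3828.
%ΔEPS = DCL × %ΔSales = 3.3828 × -21.5% = -72.7%.

-72.7%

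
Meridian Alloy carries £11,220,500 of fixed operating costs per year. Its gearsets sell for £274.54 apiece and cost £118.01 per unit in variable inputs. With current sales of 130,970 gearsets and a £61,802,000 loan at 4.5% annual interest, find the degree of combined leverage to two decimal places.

Contribution at this volume is 130,970 × £156.53 = £20,500,734.10.
Subtracting fixed costs: EBIT = £20,500,734.10 − £11,220,500 = £9,280,234.10. Interest = £2,781,090.00.
DOL = £20,500,734.10 ÷ £9,280,234.10 = 2.2091; DFL = £9,280,234.10 ÷ £6,499,144.10 = 1.4279.
Combined leverage = 2.2091 × 1.4279 = 3.1544.

3.15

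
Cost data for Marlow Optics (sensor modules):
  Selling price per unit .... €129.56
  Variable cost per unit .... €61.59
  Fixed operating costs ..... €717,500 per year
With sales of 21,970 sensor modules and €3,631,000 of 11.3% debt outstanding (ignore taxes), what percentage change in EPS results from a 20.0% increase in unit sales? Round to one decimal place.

At 21,970 units, contribution = 21,970 × €67.97 = €1,493,300.90.
Subtracting fixed costs: EBIT = €1,493,300.90 − €717,500 = €775,800.90.
Interest = €410,303.00, so EBIT − I = €365,497.90.
DCL = total CM / (EBIT − I) = €1,493,300.90 / €365,497.90 = 4.0857.
EPS therefore changes by 4.0857 × (+20.0%) = +81.7%.

+81.7%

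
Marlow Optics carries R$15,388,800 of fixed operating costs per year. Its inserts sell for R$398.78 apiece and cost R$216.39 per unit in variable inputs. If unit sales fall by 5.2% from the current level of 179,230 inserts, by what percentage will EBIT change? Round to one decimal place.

-9.8%

Contribution at this volume is 179,230 × R$182.39 = R$32,689,759.70.
Subtracting fixed costs: EBIT = R$32,689,759.70 − R$15,388,800 = R$17,300,959.70.
DOL = contribution ÷ EBIT = R$32,689,759.70 ÷ R$17,300,959.70 = 1.8895.
So EBIT moves 1.8895 × (-5.2%) = -9.8%.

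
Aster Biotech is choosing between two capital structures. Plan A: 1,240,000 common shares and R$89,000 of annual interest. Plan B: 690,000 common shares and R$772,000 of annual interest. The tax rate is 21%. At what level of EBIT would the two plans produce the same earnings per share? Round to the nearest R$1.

Set EPS_A = EPS_B: (EBIT − R$89,000)(1 − 0.21) ÷ 1,240,000 = (EBIT − R$772,000)(1 − 0.21) ÷ 690,000.
The (1 − t) factor cancels: (EBIT − 89,000) × 690,000 = (EBIT − 772,000) × 1,240,000.
EBIT × (1,240,000 − 690,000) = 772,000 × 1,240,000 − 89,000 × 690,000 = 895,870,000,000, so EBIT = 895,870,000,000 ÷ 550,000 = 1,628,854.55.

R$1,628,855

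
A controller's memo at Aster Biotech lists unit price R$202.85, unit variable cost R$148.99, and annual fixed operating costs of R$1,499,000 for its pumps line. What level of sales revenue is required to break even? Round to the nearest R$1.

Contribution margin per unit = R$202.85 − R$148.99 = R$53.86, a CM ratio of R$53.86 ÷ R$202.85 = 0.2655.
Break-even revenue = fixed costs × price ÷ CM = R$1,499,000 × R$202.85 ÷ R$53.86 = R$5,645,602.

R$5,645,602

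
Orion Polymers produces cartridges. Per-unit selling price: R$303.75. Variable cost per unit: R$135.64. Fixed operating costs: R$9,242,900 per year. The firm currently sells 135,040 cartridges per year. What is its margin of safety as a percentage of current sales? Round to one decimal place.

59.3%

Each unit contributes R$303.75 − R$135.64 = R$168.11. Break-even units = R$9,242,900 ÷ R$168.11 = 54,981.26; break-even revenue = 54,981.26 × R$303.75 = R$16,700,558.41.
Actual sales revenue = 135,040 × R$303.75 = R$41,018,400.00.
Margin of safety = (R$41,018,400.00 − R$16,700,558.41) ÷ R$41,018,400.00 = 59.3%.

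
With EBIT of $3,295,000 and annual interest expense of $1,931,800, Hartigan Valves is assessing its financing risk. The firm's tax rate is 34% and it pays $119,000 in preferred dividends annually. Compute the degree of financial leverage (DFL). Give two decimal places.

2.79

Annual interest charges come to $1,931,800.00.
Preferred dividends grossed up pre-tax: $119,000 / (1 − 0.34) = $180,303.03.
DFL = EBIT ÷ [EBIT − I − D_p/(1−t)] = $3,295,000 ÷ [$3,295,000 − $1,931,800.00 − $180,303.03] = $3,295,000 ÷ $1,182,896.97 = 2.7855.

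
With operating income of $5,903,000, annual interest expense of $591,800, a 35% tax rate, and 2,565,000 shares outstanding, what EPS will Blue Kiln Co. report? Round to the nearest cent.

Pre-tax income = $5,903,000 − $591,800.00 = $5,311,200.00.
Net income = $5,311,200.00 × (1 − 0.35) = $3,452,280.00.
Per share: $3,452,280.00 / 2,565,000 shares = $1.35.

$1.35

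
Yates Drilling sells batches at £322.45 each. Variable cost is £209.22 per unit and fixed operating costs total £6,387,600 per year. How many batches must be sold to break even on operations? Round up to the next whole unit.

Contribution margin per unit = £322.45 − £209.22 = £113.23.
Units to break even: £6,387,600 ÷ £113.23 = 56,412.61, rounded up to 56,413.

56,413 batches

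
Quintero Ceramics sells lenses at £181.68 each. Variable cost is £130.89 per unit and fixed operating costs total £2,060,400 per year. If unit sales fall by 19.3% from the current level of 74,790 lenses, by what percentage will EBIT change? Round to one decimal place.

-42.2%

At 74,790 units, contribution = 74,790 × £50.79 = £3,798,584.10.
Operating income = contribution − fixed costs = £3,798,584.10 − £2,060,400 = £1,738,184.10.
Degree of operating leverage = £3,798,584.10 / £1,738,184.10 = 2.1854.
%ΔEBIT = DOL × %ΔSales = 2.1854 × -19.3% = -42.2%.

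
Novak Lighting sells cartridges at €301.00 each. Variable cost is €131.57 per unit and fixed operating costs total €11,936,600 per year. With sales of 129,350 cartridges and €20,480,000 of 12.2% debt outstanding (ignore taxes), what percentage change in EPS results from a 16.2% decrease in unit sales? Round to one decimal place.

Contribution at this volume is 129,350 × €169.43 = €21,915,770.50.
EBIT = €21,915,770.50 − €11,936,600 = €9,979,170.50.
Interest = €2,498,560.00, so EBIT − I = €7,480,610.50.
DCL = total CM / (EBIT − I) = €21,915,770.50 / €7,480,610.50 = 2.9297.
%ΔEPS = DCL × %ΔSales = 2.9297 × -16.2% = -47.5%.

-47.5%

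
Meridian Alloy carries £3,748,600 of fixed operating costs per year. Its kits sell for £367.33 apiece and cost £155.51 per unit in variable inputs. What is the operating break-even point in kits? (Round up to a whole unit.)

17,698 kits

Contribution margin per unit = £367.33 − £155.51 = £211.82.
Break-even volume = fixed costs ÷ CM per unit = £3,748,600 ÷ £211.82 = 17,697.10, so 17,698 kits.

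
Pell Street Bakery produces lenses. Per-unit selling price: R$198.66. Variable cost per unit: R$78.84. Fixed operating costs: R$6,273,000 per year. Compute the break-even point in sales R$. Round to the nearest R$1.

R$10,400,552

Contribution margin per unit = R$198.66 − R$78.84 = R$119.82, a CM ratio of R$119.82 ÷ R$198.66 = 0.6031.
Break-even revenue = fixed costs × price ÷ CM = R$6,273,000 × R$198.66 ÷ R$119.82 = R$10,400,552.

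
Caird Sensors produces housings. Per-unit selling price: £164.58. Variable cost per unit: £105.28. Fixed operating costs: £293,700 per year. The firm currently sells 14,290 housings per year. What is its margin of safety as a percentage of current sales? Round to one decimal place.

Unit CM = price − variable cost = £164.58 − £105.28 = £59.30. Break-even units = £293,700 ÷ £59.30 = 4,952.78; break-even revenue = 4,952.78 × £164.58 = £815,128.94.
Actual sales revenue = 14,290 × £164.58 = £2,351,848.20.
Margin of safety = (£2,351,848.20 − £815,128.94) ÷ £2,351,848.20 = 65.3%.

65.3%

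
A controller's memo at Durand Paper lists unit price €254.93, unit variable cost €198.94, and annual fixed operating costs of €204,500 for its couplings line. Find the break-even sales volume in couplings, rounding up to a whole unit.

Each unit contributes €254.93 − €198.94 = €55.99.
Units to break even: €204,500 ÷ €55.99 = 3,652.44, rounded up to 3,653.

3,653 couplings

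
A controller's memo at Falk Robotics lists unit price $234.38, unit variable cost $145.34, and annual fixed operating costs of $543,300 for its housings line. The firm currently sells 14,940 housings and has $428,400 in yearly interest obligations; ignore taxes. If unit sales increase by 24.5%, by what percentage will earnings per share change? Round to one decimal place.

At 14,940 units, contribution = 14,940 × $89.04 = $1,330,257.60.
Subtracting fixed costs: EBIT = $1,330,257.60 − $543,300 = $786,957.60.
After interest of $428,400.00, pre-tax earnings = $358,557.60.
DCL = total CM / (EBIT − I) = $1,330,257.60 / $358,557.60 = 3.7100.
%ΔEPS = DCL × %ΔSales = 3.7100 × +24.5% = +90.9%.

+90.9%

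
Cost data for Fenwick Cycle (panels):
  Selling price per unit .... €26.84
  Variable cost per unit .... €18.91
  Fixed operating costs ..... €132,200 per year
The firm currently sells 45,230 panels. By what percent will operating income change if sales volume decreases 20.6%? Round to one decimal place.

At 45,230 units, contribution = 45,230 × €7.93 = €358,673.90.
EBIT = €358,673.90 − €132,200 = €226,473.90.
Degree of operating leverage = €358,673.90 / €226,473.90 = 1.5837.
%ΔEBIT = DOL × %ΔSales = 1.5837 × -20.6% = -32.6%.

-32.6%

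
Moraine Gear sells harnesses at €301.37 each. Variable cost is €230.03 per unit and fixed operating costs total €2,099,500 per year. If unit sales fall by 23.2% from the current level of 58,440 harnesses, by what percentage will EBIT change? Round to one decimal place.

-46.7%

Contribution at this volume is 58,440 × €71.34 = €4,169,109.60.
Operating income = contribution − fixed costs = €4,169,109.60 − €2,099,500 = €2,069,609.60.
Degree of operating leverage = €4,169,109.60 / €2,069,609.60 = 2.0144.
Operating income changes by 2.0144 × -23.2% = -46.7%.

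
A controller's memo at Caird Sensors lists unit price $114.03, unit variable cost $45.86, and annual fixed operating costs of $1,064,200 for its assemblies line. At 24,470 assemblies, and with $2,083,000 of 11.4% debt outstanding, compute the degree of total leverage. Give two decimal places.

4.55

Total contribution margin = 24,470 × $68.17 = $1,668,119.90.
EBIT = $1,668,119.90 − $1,064,200 = $603,919.90. Interest = $237,462.00, so EBIT − I = $366,457.90.
Degree of total leverage = total CM / (EBIT − interest) = $1,668,119.90 / $366,457.90 = 4.5520.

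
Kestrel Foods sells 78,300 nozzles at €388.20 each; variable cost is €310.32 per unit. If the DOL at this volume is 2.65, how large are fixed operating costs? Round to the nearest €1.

Contribution at this volume is 78,300 × €77.88 = €6,098,004.00.
Since DOL = CM ÷ EBIT, EBIT = €6,098,004.00 ÷ 2.65 = €2,301,133.58.
Fixed costs = CM − EBIT = €6,098,004.00 − €2,301,133.58 = €3,796,870.

€3,796,870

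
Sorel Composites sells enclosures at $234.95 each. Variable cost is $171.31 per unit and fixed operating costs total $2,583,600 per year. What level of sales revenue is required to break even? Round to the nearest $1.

Contribution margin per unit = $234.95 − $171.31 = $63.64, a CM ratio of $63.64 ÷ $234.95 = 0.2709.
Break-even sales = FC ÷ CM ratio = $2,583,600 × $234.95 / $63.64 = $9,538,291.

$9,538,291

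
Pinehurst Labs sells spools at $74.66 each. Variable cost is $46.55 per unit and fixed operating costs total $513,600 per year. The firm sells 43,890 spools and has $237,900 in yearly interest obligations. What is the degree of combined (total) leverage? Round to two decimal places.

2.56

Total contribution margin = 43,890 × $28.11 = $1,233,747.90.
Subtracting fixed costs: EBIT = $1,233,747.90 − $513,600 = $720,147.90. Interest = $237,900.00, so EBIT − I = $482,247.90.
Degree of total leverage = total CM / (EBIT − interest) = $1,233,747.90 / $482,247.90 = 2.5583.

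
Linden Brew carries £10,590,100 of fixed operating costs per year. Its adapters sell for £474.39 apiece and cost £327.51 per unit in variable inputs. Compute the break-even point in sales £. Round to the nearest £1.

£34,203,687

Contribution margin per unit = £474.39 − £327.51 = £146.88, a CM ratio of £146.88 ÷ £474.39 = 0.3096.
Break-even revenue = fixed costs × price ÷ CM = £10,590,100 × £474.39 ÷ £146.88 = £34,203,687.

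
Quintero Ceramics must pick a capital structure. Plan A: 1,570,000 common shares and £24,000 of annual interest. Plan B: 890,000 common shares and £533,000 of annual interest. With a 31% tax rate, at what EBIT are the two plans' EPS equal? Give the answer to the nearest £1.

£1,199,191

Set EPS_A = EPS_B: (EBIT − £24,000)(1 − 0.31) ÷ 1,570,000 = (EBIT − £533,000)(1 − 0.31) ÷ 890,000.
The (1 − t) factor cancels: (EBIT − 24,000) × 890,000 = (EBIT − 533,000) × 1,570,000.
EBIT × (1,570,000 − 890,000) = 533,000 × 1,570,000 − 24,000 × 890,000 = 815,450,000,000, so EBIT = 815,450,000,000 ÷ 680,000 = 1,199,191.18.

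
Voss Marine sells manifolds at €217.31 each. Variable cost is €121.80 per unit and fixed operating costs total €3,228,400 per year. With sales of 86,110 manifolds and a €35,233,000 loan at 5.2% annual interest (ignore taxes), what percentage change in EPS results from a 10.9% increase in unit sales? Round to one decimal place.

Total contribution margin = 86,110 × €95.51 = €8,224,366.10.
EBIT = €8,224,366.10 − €3,228,400 = €4,995,966.10.
After interest of €1,832,116.00, pre-tax earnings = €3,163,850.10.
Degree of combined leverage = contribution ÷ (EBIT − I) = €8,224,366.10 ÷ €3,163,850.10 = 2.5995.
EPS therefore changes by 2.5995 × (+10.9%) = +28.3%.

+28.3%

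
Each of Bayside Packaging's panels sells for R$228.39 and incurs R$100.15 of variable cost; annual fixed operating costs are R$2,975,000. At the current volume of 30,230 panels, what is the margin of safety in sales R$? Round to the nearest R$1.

R$1,605,881

Each unit contributes R$228.39 − R$100.15 = R$128.24. Break-even units = R$2,975,000 ÷ R$128.24 = 23,198.69; break-even revenue = 23,198.69 × R$228.39 = R$5,298,348.80.
Actual sales revenue = 30,230 × R$228.39 = R$6,904,229.70.
Margin of safety = R$6,904,229.70 − R$5,298,348.80 = R$1,605,881.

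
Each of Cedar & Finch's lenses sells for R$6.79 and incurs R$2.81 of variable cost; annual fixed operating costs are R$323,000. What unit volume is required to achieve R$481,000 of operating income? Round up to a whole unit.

Contribution margin per unit = R$6.79 − R$2.81 = R$3.98.
Need Q such that Q × R$3.98 − R$323,000 = R$481,000, i.e. Q = R$804,000 / R$3.98 = 202,010.05 → 202,011.

202,011 lenses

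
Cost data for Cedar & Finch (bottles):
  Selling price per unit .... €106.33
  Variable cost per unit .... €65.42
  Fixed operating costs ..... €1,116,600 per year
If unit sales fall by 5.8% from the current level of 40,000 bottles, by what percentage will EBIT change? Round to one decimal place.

-18.3%

Total contribution margin = 40,000 × €40.91 = €1,636,400.00.
EBIT = €1,636,400.00 − €1,116,600 = €519,800.00.
So DOL = total CM / EBIT = €1,636,400.00 / €519,800.00 = 3.1481.
%ΔEBIT = DOL × %ΔSales = 3.1481 × -5.8% = -18.3%.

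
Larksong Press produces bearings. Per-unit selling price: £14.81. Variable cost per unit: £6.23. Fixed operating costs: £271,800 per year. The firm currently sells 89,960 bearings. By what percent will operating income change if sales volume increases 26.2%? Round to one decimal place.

At 89,960 units, contribution = 89,960 × £8.58 = £771,856.80.
Subtracting fixed costs: EBIT = £771,856.80 − £271,800 = £500,056.80.
So DOL = total CM / EBIT = £771,856.80 / £500,056.80 = 1.5435.
So EBIT moves 1.5435 × (+26.2%) = +40.4%.

+40.4%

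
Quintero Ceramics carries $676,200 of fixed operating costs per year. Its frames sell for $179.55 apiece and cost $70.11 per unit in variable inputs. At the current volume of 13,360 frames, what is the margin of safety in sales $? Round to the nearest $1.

$1,289,397

Unit CM = price − variable cost = $179.55 − $70.11 = $109.44. Break-even units = $676,200 ÷ $109.44 = 6,178.73; break-even revenue = 6,178.73 × $179.55 = $1,109,390.63.
Current sales = 13,360 × $179.55 = $2,398,788.00.
Margin of safety = $2,398,788.00 − $1,109,390.63 = $1,289,397.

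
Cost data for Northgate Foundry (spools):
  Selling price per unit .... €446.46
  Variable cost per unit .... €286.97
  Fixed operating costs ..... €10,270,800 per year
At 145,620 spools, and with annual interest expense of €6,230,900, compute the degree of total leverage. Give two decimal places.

3.45

Total contribution margin = 145,620 × €159.49 = €23,224,933.80.
Operating income = contribution − fixed costs = €23,224,933.80 − €10,270,800 = €12,954,133.80. Interest = €6,230,900.00.
DOL = €23,224,933.80 ÷ €12,954,133.80 = 1.7929; DFL = €12,954,133.80 ÷ €6,723,233.80 = 1.9268.
Combined leverage = 1.7929 × 1.9268 = 3.4546.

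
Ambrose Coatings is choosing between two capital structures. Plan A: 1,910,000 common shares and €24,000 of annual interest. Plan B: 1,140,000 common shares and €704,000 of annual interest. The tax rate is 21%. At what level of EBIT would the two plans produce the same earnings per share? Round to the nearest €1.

At indifference, (EBIT − 24,000)(1 − t)/1,910,000 = (EBIT − 704,000)(1 − t)/1,140,000.
Cancelling (1 − t) and cross-multiplying: 1,140,000·(EBIT − 24,000) = 1,910,000·(EBIT − 704,000).
EBIT × (1,910,000 − 1,140,000) = 704,000 × 1,910,000 − 24,000 × 1,140,000 = 1,317,280,000,000, so EBIT = 1,317,280,000,000 ÷ 770,000 = 1,710,753.25.

€1,710,753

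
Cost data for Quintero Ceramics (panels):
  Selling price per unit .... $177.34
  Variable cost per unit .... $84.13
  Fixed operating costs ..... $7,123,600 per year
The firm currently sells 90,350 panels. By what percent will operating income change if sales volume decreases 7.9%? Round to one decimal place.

-51.3%

Total contribution margin = 90,350 × $93.21 = $8,421,523.50.
Subtracting fixed costs: EBIT = $8,421,523.50 − $7,123,600 = $1,297,923.50.
DOL = contribution ÷ EBIT = $8,421,523.50 ÷ $1,297,923.50 = 6.4885.
So EBIT moves 6.4885 × (-7.9%) = -51.3%.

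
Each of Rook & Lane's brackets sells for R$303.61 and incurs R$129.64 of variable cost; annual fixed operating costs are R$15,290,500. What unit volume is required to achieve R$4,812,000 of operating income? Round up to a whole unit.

Unit CM = price − variable cost = R$303.61 − R$129.64 = R$173.97.
Units = (FC + target) / CM = (R$15,290,500 + R$4,812,000) / R$173.97 = 115,551.53, so 115,552 brackets.

115,552 brackets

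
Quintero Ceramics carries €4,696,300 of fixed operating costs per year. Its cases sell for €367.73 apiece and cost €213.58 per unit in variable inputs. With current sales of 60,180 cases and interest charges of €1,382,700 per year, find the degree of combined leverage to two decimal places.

2.90

Contribution at this volume is 60,180 × €154.15 = €9,276,747.00.
Operating income = contribution − fixed costs = €9,276,747.00 − €4,696,300 = €4,580,447.00. Interest = €1,382,700.00, so EBIT − I = €3,197,747.00.
DCL = contribution ÷ (EBIT − I) = €9,276,747.00 ÷ €3,197,747.00 = 2.9010.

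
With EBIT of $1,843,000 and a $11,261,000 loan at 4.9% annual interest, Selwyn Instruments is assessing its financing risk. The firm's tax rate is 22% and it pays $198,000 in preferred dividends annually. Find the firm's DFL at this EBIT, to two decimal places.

Annual interest charges come to $551,789.00.
Pre-tax preferred-dividend burden = $198,000 ÷ (1 − 0.22) = $253,846.15.
DFL = EBIT ÷ [EBIT − I − D_p/(1−t)] = $1,843,000 ÷ [$1,843,000 − $551,789.00 − $253,846.15] = $1,843,000 ÷ $1,037,364.85 = 1.7766.

1.78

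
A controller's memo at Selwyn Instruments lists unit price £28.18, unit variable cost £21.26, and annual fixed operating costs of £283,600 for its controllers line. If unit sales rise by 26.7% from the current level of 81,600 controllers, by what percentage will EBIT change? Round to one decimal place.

+53.6%

Total contribution margin = 81,600 × £6.92 = £564,672.00.
EBIT = £564,672.00 − £283,600 = £281,072.00.
Degree of operating leverage = £564,672.00 / £281,072.00 = 2.0090.
%ΔEBIT = DOL × %ΔSales = 2.0090 × +26.7% = +53.6%.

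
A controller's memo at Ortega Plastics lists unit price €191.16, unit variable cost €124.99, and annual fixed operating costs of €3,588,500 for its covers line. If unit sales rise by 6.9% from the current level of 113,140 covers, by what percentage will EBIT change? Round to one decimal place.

+13.3%

Total contribution margin = 113,140 × €66.17 = €7,486,473.80.
Subtracting fixed costs: EBIT = €7,486,473.80 − €3,588,500 = €3,897,973.80.
DOL = contribution ÷ EBIT = €7,486,473.80 ÷ €3,897,973.80 = 1.9206.
%ΔEBIT = DOL × %ΔSales = 1.9206 × +6.9% = +13.3%.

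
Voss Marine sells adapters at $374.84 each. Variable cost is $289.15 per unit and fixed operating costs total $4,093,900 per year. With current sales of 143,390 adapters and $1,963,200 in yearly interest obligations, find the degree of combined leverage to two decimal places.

At 143,390 units, contribution = 143,390 × $85.69 = $12,287,089.10.
Operating income = contribution − fixed costs = $12,287,089.10 − $4,093,900 = $8,193,189.10. Interest = $1,963,200.00, so EBIT − I = $6,229,989.10.
Degree of total leverage = total CM / (EBIT − interest) = $12,287,089.10 / $6,229,989.10 = 1.9722.

1.97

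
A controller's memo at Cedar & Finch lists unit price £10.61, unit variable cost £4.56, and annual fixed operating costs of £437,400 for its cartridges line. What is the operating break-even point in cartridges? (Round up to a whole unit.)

72,298 cartridges

Each unit contributes £10.61 − £4.56 = £6.05.
Break-even volume = fixed costs ÷ CM per unit = £437,400 ÷ £6.05 = 72,297.52, so 72,298 cartridges.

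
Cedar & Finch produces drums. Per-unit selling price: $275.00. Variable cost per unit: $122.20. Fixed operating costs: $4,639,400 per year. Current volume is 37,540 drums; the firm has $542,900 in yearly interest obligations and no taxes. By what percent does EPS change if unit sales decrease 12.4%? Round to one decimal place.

At 37,540 units, contribution = 37,540 × $152.80 = $5,736,112.00.
EBIT = $5,736,112.00 − $4,639,400 = $1,096,712.00.
After interest of $542,900.00, pre-tax earnings = $553,812.00.
Degree of combined leverage = contribution ÷ (EBIT − I) = $5,736,112.00 ÷ $553,812.00 = 10.3575.
%ΔEPS = DCL × %ΔSales = 10.3575 × -12.4% = -128.4%.

-128.4%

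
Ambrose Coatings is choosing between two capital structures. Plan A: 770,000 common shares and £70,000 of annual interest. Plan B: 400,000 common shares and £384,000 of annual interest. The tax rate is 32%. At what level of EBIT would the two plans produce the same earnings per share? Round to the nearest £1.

£723,459

At indifference, (EBIT − 70,000)(1 − t)/770,000 = (EBIT − 384,000)(1 − t)/400,000.
The (1 − t) factor cancels: (EBIT − 70,000) × 400,000 = (EBIT − 384,000) × 770,000.
Solving, EBIT = (384,000·770,000 − 70,000·400,000) / (770,000 − 400,000) = 267,680,000,000 / 370,000 = 723,459.46.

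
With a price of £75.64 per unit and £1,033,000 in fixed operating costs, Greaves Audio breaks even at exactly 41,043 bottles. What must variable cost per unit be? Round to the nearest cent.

At break-even, FC = Q × (P − VC), so P − VC = £1,033,000 ÷ 41,043 = £25.1687.
Variable cost per unit = £75.64 − £25.1687 = £50.47.

£50.47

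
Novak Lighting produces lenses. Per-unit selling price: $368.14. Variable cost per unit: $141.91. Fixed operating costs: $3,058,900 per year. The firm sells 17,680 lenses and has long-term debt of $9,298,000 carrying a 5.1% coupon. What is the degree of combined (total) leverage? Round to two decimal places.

Contribution at this volume is 17,680 × $226.23 = $3,999,746.40.
Subtracting fixed costs: EBIT = $3,999,746.40 − $3,058,900 = $940,846.40. Interest = $474,198.00, so EBIT − I = $466,648.40.
DCL = contribution ÷ (EBIT − I) = $3,999,746.40 ÷ $466,648.40 = 8.5712.

8.57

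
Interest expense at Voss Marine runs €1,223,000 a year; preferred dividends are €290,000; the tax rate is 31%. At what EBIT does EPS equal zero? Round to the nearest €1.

€1,643,290

Grossing the preferred dividend up to pre-tax terms: €290,000 / (1 − 0.31) = €420,289.86.
Financial break-even EBIT = interest + D_p ÷ (1 − t) = €1,223,000 + €420,289.86 = €1,643,289.86.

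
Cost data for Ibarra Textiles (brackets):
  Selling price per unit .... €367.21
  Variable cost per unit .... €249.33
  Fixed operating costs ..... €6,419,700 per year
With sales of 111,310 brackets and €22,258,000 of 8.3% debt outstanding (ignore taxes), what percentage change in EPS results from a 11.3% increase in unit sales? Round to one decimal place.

+30.5%

At 111,310 units, contribution = 111,310 × €117.88 = €13,121,222.80.
Operating income = contribution − fixed costs = €13,121,222.80 − €6,419,700 = €6,701,522.80.
Interest = €1,847,414.00, so EBIT − I = €4,854,108.80.
Degree of combined leverage = contribution ÷ (EBIT − I) = €13,121,222.80 ÷ €4,854,108.80 = 2.7031.
EPS therefore changes by 2.7031 × (+11.3%) = +30.5%.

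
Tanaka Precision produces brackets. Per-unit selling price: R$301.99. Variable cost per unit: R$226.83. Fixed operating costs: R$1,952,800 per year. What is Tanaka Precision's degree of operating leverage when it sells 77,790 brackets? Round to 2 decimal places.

1.50

Total contribution margin = 77,790 × R$75.16 = R$5,846,696.40.
Operating income = contribution − fixed costs = R$5,846,696.40 − R$1,952,800 = R$3,893,896.40.
So DOL = total CM / EBIT = R$5,846,696.40 / R$3,893,896.40 = 1.5015.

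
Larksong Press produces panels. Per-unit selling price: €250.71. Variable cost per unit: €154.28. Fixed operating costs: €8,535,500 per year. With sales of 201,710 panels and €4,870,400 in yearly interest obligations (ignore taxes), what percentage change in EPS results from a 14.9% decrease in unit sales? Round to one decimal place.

-47.9%

Total contribution margin = 201,710 × €96.43 = €19,450,895.30.
EBIT = €19,450,895.30 − €8,535,500 = €10,915,395.30.
Interest = €4,870,400.00, so EBIT − I = €6,044,995.30.
Degree of combined leverage = contribution ÷ (EBIT − I) = €19,450,895.30 ÷ €6,044,995.30 = 3.2177.
%ΔEPS = DCL × %ΔSales = 3.2177 × -14.9% = -47.9%.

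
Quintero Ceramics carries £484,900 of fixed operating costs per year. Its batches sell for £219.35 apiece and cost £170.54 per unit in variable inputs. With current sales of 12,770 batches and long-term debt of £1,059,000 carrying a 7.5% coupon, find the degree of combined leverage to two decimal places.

10.57

Total contribution margin = 12,770 × £48.81 = £623,303.70.
Subtracting fixed costs: EBIT = £623,303.70 − £484,900 = £138,403.70. Interest = £79,425.00.
DOL = £623,303.70 ÷ £138,403.70 = 4.5035; DFL = £138,403.70 ÷ £58,978.70 = 2.3467.
DCL = DOL × DFL = 4.5035 × 2.3467 = 10.5684.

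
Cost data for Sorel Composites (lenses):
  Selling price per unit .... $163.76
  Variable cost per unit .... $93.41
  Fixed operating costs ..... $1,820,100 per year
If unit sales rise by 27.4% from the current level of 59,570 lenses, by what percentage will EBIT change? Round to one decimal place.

Contribution at this volume is 59,570 × $70.35 = $4,190,749.50.
Subtracting fixed costs: EBIT = $4,190,749.50 − $1,820,100 = $2,370,649.50.
So DOL = total CM / EBIT = $4,190,749.50 / $2,370,649.50 = 1.7678.
Operating income changes by 1.7678 × +27.4% = +48.4%.

+48.4%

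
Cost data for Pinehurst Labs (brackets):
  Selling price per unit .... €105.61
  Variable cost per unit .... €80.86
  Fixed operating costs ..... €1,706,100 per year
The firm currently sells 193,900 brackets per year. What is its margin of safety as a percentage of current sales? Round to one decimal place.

64.4%

Each unit contributes €105.61 − €80.86 = €24.75. Break-even units = €1,706,100 ÷ €24.75 = 68,933.33; break-even revenue = 68,933.33 × €105.61 = €7,280,049.33.
Current sales = 193,900 × €105.61 = €20,477,779.00.
Margin of safety = (€20,477,779.00 − €7,280,049.33) ÷ €20,477,779.00 = 64.4%.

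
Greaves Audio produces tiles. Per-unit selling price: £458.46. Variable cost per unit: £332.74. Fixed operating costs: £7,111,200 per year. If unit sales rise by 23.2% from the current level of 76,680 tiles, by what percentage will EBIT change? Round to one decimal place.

Total contribution margin = 76,680 × £125.72 = £9,640,209.60.
Subtracting fixed costs: EBIT = £9,640,209.60 − £7,111,200 = £2,529,009.60.
DOL = contribution ÷ EBIT = £9,640,209.60 ÷ £2,529,009.60 = 3.8119.
Operating income changes by 3.8119 × +23.2% = +88.4%.

+88.4%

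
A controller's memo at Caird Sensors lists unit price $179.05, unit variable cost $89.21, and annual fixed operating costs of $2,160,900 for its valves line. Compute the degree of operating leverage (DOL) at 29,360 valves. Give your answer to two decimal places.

Contribution at this volume is 29,360 × $89.84 = $2,637,702.40.
Operating income = contribution − fixed costs = $2,637,702.40 − $2,160,900 = $476,802.40.
So DOL = total CM / EBIT = $2,637,702.40 / $476,802.40 = 5.5321.

5.53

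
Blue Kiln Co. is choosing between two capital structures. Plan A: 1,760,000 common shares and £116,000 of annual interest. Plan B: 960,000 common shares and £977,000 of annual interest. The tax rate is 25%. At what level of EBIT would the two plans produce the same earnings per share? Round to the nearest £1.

At indifference, (EBIT − 116,000)(1 − t)/1,760,000 = (EBIT − 977,000)(1 − t)/960,000.
Cancelling (1 − t) and cross-multiplying: 960,000·(EBIT − 116,000) = 1,760,000·(EBIT − 977,000).
Solving, EBIT = (977,000·1,760,000 − 116,000·960,000) / (1,760,000 − 960,000) = 1,608,160,000,000 / 800,000 = 2,010,200.00.

£2,010,200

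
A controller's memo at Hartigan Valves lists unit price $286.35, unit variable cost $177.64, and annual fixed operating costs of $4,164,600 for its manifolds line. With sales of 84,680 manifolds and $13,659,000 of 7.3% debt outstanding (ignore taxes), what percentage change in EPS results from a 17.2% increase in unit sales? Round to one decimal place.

+39.2%

Total contribution margin = 84,680 × $108.71 = $9,205,562.80.
EBIT = $9,205,562.80 − $4,164,600 = $5,040,962.80.
After interest of $997,107.00, pre-tax earnings = $4,043,855.80.
DCL = total CM / (EBIT − I) = $9,205,562.80 / $4,043,855.80 = 2.2764.
EPS therefore changes by 2.2764 × (+17.2%) = +39.2%.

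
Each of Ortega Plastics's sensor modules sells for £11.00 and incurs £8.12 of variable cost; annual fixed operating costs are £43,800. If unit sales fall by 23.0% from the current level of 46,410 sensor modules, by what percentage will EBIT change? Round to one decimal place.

Total contribution margin = 46,410 × £2.88 = £133,660.80.
Subtracting fixed costs: EBIT = £133,660.80 − £43,800 = £89,860.80.
DOL = contribution ÷ EBIT = £133,660.80 ÷ £89,860.80 = 1.4874.
So EBIT moves 1.4874 × (-23.0%) = -34.2%.

-34.2%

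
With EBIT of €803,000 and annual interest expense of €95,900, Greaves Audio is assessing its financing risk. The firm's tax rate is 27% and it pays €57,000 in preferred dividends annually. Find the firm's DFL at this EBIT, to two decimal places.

1.28

Interest = €95,900.00.
Pre-tax preferred-dividend burden = €57,000 ÷ (1 − 0.27) = €78,082.19.
DFL = EBIT ÷ [EBIT − I − D_p/(1−t)] = €803,000 ÷ [€803,000 − €95,900.00 − €78,082.19] = €803,000 ÷ €629,017.81 = 1.2766.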